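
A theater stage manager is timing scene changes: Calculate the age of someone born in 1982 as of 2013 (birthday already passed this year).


Birth year: 1982
Current year: 2013
Age = current year - birth year
Age = 2013 - 1982 = 31

31


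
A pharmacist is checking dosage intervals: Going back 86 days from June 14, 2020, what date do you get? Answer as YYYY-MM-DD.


Start: 2020-06-14
Subtracting 86 days
Days already passed in June: 14
After going back through June: 72 more days to subtract
May 2020: 31 days, 41 remaining
April 2020: 30 days, 11 remaining
March 2020 has 31 days, need 11
Result: 2020-03-20

2020-03-20


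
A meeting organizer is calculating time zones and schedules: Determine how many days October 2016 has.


Month: October
Year: 2016
October is a 31-day month
Total: 31 days

31


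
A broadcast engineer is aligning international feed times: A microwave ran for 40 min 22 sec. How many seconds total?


Minutes: 40
Extra seconds: 22
Seconds per minute: 60
Minutes to seconds: 40 x 60 = 2400
Total: 2400 + 22 = 2422

2422


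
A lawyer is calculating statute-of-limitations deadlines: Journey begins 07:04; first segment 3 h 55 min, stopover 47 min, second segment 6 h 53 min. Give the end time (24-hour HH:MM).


Depart: 07:04
Leg 1: +235 min -> 10:59
Layover: +47 min -> 11:46
Leg 2: +413 min -> 18:39
Total travel: 695 minutes = 11h 35m
Arrival: 18:39

18:39


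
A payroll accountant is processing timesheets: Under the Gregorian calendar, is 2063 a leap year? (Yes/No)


Year: 2063
Divisible by 4? 2063 / 4 = 515.75 -> No
Not divisible by 4, so NOT a leap year

No


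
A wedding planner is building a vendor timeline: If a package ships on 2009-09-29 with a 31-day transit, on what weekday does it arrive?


Start: 2009-09-29 (Tuesday)
Step 1 - find target date: add 31 days
  2009-09-29 + 31 days = 2009-10-30
Step 2 - day of week:
  31 mod 7 = 3
  Tuesday + 3 days -> Friday
Result: Friday (2009-10-30)

Friday


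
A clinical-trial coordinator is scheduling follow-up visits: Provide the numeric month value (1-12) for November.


Calendar month order:
10. October
11. November <--
12. December
November is month number 11

11


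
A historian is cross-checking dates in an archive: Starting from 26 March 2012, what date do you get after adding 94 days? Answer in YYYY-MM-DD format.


Start: 2012-03-26
Adding 94 days
Days remaining in March: 5
After March: 89 days still to add
April 2012: 30 days, 59 remaining
May 2012: 31 days, 28 remaining
June 2012 has 30 days, need 28
Result: 2012-06-28

2012-06-28


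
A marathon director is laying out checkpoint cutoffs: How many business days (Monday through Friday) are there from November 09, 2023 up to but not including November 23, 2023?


Start: 2023-11-09 (Thursday)
End (exclusive): 2023-11-23 (Thursday)
Total calendar days: 14
Full weeks: 14 // 7 = 2 -> 10 weekdays
Remaining 0 days starting on Thursday:
Total business days: 10 + 0 = 10

10


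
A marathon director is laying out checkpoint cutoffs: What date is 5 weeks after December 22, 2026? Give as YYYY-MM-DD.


Start: 2026-12-22
Weeks to add: 5
Convert to days: 5 x 7 = 35 days
Add 35 days to 2026-12-22
Result: 2027-01-26

2027-01-26


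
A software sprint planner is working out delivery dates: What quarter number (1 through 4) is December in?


Month: December (month 12)
Q1: January-March (months 1-3)
Q2: April-June (months 4-6)
Q3: July-September (months 7-9)
Q4: October-December (months 10-12)
Month 12 falls in Q4

4


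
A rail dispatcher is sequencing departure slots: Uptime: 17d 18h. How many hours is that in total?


Days: 17
Extra hours: 18
Hours per day: 24
Days to hours: 17 x 24 = 408
Total: 408 + 18 = 426

426


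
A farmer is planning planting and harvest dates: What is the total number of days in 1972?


Year: 1972
Check leap year rules:
Divisible by 4? Yes
Divisible by 100? No
1972 is a leap year
Days: 366

366


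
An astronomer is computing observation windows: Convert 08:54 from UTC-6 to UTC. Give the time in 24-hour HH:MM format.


Local time: 08:54 at UTC-6 (offset -6h)
Target zone: UTC (offset 0h)
Difference: 0 - (-6) = 6 hours
Calculation: 8 + (6) = 14
Result: 14:54

14:54


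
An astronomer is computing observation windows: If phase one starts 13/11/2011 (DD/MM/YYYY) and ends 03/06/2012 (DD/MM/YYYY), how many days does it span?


Start date: 2011-11-13
End date: 2012-06-03
Nov 2011: +18 days
Dec 2011: +31 days
Jan 2012: +31 days
... (5 more months)
Total: 203 days

203


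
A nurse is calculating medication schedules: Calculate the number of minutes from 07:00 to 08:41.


Start time: 07:00 = 420 minutes from midnight
End time: 08:41 = 521 minutes from midnight
Difference: 521 - 420 = 101 minutes
That is 1 hours and 41 minutes

101


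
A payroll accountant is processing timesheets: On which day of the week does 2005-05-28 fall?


Date: 2005-05-28
January 1, 2005 is a Saturday
Day of year: 148
Offset from Jan 1: 147 days
147 mod 7 = 0
Result: Saturday

Saturday


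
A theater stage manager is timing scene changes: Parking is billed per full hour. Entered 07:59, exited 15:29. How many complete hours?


Start: 07:59
End: 15:29
Hour difference: 15 - 7 = 8 hours
Minute difference: 29 - 59 = -30 minutes
Total minutes: 450
Complete hours: 450 / 60 = 7 (remainder 30)

7


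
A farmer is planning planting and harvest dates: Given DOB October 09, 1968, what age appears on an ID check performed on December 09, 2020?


Birth: 1968-10-09
Reference: 2020-12-09
Year difference: 2020 - 1968 = 52
Has birthday (10-09) occurred by 12-09? Yes
Age in full years: 52

52


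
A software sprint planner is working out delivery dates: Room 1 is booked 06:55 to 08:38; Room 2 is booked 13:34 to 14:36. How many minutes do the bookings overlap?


Interval A: [415, 518] minutes from midnight
Interval B: [814, 876] minutes from midnight
Overlap start = max(415, 814) = 814
Overlap end = min(518, 876) = 518
End <= start, so the intervals do not overlap: 0 minutes

0


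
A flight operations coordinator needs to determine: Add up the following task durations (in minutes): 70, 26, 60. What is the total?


Durations: 70, 26, 60
Running sum: 70
+ 26 = 96
+ 60 = 156
Total duration: 156 minutes
That is 2 hours and 36 minutes

156


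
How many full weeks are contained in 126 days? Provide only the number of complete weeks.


Total days: 126
Days per week: 7
Division: 126 / 7 = 18 remainder 0
Complete weeks: 18
Remaining days: 0

18


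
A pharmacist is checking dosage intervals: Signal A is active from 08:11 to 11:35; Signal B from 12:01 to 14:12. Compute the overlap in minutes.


Interval A: [491, 695] minutes from midnight
Interval B: [721, 852] minutes from midnight
Overlap start = max(491, 721) = 721
Overlap end = min(695, 852) = 695
End <= start, so the intervals do not overlap: 0 minutes

0


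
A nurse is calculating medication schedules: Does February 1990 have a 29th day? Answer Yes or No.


Year: 1990
Divisible by 4? 1990 / 4 = 497.5 -> No
Not divisible by 4, so NOT a leap year

No


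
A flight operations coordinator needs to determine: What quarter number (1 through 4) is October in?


Month: October (month 10)
Q1: January-March (months 1-3)
Q2: April-June (months 4-6)
Q3: July-September (months 7-9)
Q4: October-December (months 10-12)
Month 10 falls in Q4

4


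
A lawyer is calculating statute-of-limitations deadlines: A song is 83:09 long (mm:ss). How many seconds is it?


Minutes: 83
Extra seconds: 9
Seconds per minute: 60
Minutes to seconds: 83 x 60 = 4980
Total: 4980 + 9 = 4989

4989


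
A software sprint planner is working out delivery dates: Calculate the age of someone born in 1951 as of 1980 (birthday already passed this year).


Birth year: 1951
Current year: 1980
Age = current year - birth year
Age = 1980 - 1951 = 29

29


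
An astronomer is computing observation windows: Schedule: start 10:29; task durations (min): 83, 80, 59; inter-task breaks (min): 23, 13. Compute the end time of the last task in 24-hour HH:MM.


Start: 10:29 = 629 min from midnight
  after task 1 (83 min): 11:52
  after break (23 min): 12:15
  after task 2 (80 min): 13:35
  after break (13 min): 13:48
  after task 3 (59 min): 14:47
Total elapsed: 258 minutes
End time: 14:47

14:47


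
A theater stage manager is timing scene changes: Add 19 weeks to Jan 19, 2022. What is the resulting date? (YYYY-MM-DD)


Start: 2022-01-19
Weeks to add: 19
Convert to days: 19 x 7 = 133 days
Add 133 days to 2022-01-19
Result: 2022-06-01

2022-06-01


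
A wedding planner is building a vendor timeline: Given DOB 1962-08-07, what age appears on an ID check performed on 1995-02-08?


Birth: 1962-08-07
Reference: 1995-02-08
Year difference: 1995 - 1962 = 33
Has birthday (08-07) occurred by 02-08? No
Birthday not yet reached this year -> subtract 1
Age in full years: 32

32


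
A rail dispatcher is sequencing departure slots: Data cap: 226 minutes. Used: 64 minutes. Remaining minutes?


Total budget: 226 minutes
Time used: 64 minutes
Remaining: 226 - 64 = 162 minutes
Percent used: 28.3%
Percent remaining: 71.7%

162


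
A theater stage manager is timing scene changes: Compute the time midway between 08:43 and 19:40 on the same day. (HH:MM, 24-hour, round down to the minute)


Start time: 08:43 = 523 minutes from midnight
End time: 19:40 = 1180 minutes from midnight
Sum: 523 + 1180 = 1703
Midpoint: 1703 / 2 = 851 minutes
Convert: 851 / 60 = 14 hours, 11 minutes
Result: 14:11

14:11


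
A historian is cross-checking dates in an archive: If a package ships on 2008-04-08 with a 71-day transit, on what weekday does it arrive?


Start: 2008-04-08 (Tuesday)
Step 1 - find target date: add 71 days
  2008-04-08 + 71 days = 2008-06-18
Step 2 - day of week:
  71 mod 7 = 1
  Tuesday + 1 days -> Wednesday
Result: Wednesday (2008-06-18)

Wednesday


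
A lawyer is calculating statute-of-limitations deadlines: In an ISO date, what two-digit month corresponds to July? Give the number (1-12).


Calendar month order:
6. June
7. July <--
8. August
July is month number 7

7


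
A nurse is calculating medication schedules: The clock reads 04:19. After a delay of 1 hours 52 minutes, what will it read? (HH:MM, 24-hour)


Start time: 04:19
Adding: 1 hours 52 minutes
Minutes: 19 + 52 = 71
Minute overflow: 71 >= 60, so carry 1 hour, minutes = 11
Hours: 4 + 1 + 1 = 6
Result: 06:11

06:11


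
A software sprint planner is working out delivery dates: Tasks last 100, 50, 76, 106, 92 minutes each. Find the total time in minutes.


Durations: 100, 50, 76, 106, 92
Running sum: 100
+ 50 = 150
+ 76 = 226
+ 106 = 332
+ 92 = 424
Total duration: 424 minutes
That is 7 hours and 4 minutes

424


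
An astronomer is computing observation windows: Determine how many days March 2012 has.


Month: March
Year: 2012
March is a 31-day month
Total: 31 days

31


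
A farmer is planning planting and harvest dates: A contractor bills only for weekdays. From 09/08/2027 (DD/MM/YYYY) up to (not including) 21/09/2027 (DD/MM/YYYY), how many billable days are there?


Start: 2027-08-09 (Monday)
End (exclusive): 2027-09-21 (Tuesday)
Total calendar days: 43
Full weeks: 43 // 7 = 6 -> 30 weekdays
Remaining 1 days starting on Monday:
  Mon(w) -> 1 weekdays
Total business days: 30 + 1 = 31

31


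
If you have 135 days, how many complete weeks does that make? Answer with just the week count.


Total days: 135
Days per week: 7
Division: 135 / 7 = 19 remainder 2
Complete weeks: 19
Remaining days: 2

19


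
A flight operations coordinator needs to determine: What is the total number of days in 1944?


Year: 1944
Check leap year rules:
Divisible by 4? Yes
Divisible by 100? No
1944 is a leap year
Days: 366

366


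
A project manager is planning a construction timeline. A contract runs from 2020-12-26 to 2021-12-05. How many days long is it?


Start date: 2020-12-26
End date: 2021-12-05
Dec 2020: +6 days
Jan 2021: +31 days
Feb 2021: +28 days
... (10 more months)
Total: 344 days

344


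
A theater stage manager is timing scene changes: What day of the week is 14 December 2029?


Date: 2029-12-14
January 1, 2029 is a Monday
Day of year: 348
Offset from Jan 1: 347 days
347 mod 7 = 4
Result: Friday

Friday


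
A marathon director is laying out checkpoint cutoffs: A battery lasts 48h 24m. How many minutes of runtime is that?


Hours: 48
Extra minutes: 24
Minutes per hour: 60
Hours to minutes: 48 x 60 = 2880
Total: 2880 + 24 = 2904

2904


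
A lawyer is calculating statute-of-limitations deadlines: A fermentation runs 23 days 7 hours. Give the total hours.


Days: 23
Extra hours: 7
Hours per day: 24
Days to hours: 23 x 24 = 552
Total: 552 + 7 = 559

559


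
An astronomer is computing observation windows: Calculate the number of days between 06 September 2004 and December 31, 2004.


Start: September 06, 2004
End: December 31, 2004
Days left in September: 24
October: 31
November: 30
December: 31
Sum of remaining months: 92
Total: 24 + 92 = 116

116


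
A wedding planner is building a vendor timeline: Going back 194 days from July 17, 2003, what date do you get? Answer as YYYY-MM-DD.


Start: 2003-07-17
Subtracting 194 days
Days already passed in July: 17
After going back through July: 177 more days to subtract
June 2003: 30 days, 147 remaining
May 2003: 31 days, 116 remaining
April 2003: 30 days, 86 remaining
March 2003: 31 days, 55 remaining
Result: 2003-01-04

2003-01-04


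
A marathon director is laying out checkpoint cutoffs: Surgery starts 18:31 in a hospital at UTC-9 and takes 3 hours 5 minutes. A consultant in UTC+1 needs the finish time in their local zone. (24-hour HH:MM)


Start: 18:31 in UTC-9
Step 1 - add duration:
  minutes: 31 + 5 = 36
  hours: 18 + 3 + 0 = 21
  end in UTC-9: 21:36
Step 2 - convert UTC-9 -> UTC+1:
  offset difference: 1 - (-9) = 10 hours
  21 + (10) = 31 -> mod 24 = 7
Result: 07:36 in UTC+1

07:36


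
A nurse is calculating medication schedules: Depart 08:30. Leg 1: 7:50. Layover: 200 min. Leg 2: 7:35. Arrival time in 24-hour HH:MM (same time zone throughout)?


Depart: 08:30
Leg 1: +470 min -> 16:20
Layover: +200 min -> 19:40
Leg 2: +455 min -> 03:15
Total travel: 1125 minutes = 18h 45m
Arrival: 03:15

03:15


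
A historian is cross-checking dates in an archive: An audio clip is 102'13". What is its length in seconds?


Minutes: 102
Seconds: 13
Convert minutes to seconds: 102 x 60 = 6120
Add remaining seconds: 6120 + 13 = 6133

6133


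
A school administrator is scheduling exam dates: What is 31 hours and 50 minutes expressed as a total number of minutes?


Hours: 31
Minutes: 50
Convert hours to minutes: 31 x 60 = 1860
Add remaining minutes: 1860 + 50 = 1910

1910


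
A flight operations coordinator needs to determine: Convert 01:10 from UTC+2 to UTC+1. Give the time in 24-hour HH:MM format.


Local time: 01:10 at UTC+2 (offset 2h)
Target zone: UTC+1 (offset 1h)
Difference: 1 - (2) = -1 hours
Calculation: 1 + (-1) = 0
Result: 00:10

00:10


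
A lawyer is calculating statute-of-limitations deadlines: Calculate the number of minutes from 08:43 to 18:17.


Start time: 08:43 = 523 minutes from midnight
End time: 18:17 = 1097 minutes from midnight
Difference: 1097 - 523 = 574 minutes
That is 9 hours and 34 minutes

574


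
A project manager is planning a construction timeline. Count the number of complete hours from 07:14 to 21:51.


Start: 07:14
End: 21:51
Hour difference: 21 - 7 = 14 hours
Minute difference: 51 - 14 = 37 minutes
Total minutes: 877
Complete hours: 877 / 60 = 14 (remainder 37)

14


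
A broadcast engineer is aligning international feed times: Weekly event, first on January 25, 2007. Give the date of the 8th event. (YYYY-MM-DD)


First occurrence: 2007-01-25 (occurrence 1)
Each occurrence is 7 days after the previous.
Occurrence 8 is 7 weeks after the first.
7 weeks = 49 days
2007-01-25 + 49 days = 2007-03-15

2007-03-15


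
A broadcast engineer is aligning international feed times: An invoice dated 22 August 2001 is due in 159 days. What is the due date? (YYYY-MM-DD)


Start: 2001-08-22
Adding 159 days
Days remaining in August: 9
After August: 150 days still to add
September 2001: 30 days, 120 remaining
October 2001: 31 days, 89 remaining
November 2001: 30 days, 59 remaining
December 2001: 31 days, 28 remaining
Result: 2002-01-28

2002-01-28


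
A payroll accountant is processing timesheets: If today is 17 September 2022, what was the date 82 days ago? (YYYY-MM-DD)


Start: 2022-09-17
Subtracting 82 days
Days already passed in September: 17
After going back through September: 65 more days to subtract
August 2022: 31 days, 34 remaining
July 2022: 31 days, 3 remaining
June 2022 has 30 days, need 3
Result: 2022-06-27

2022-06-27


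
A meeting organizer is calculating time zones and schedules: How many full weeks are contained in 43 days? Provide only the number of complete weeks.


Total days: 43
Days per week: 7
Division: 43 / 7 = 6 remainder 1
Complete weeks: 6
Remaining days: 1

6


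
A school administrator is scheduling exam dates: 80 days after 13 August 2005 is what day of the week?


Start: 2005-08-13 (Saturday)
Step 1 - find target date: add 80 days
  2005-08-13 + 80 days = 2005-11-01
Step 2 - day of week:
  80 mod 7 = 3
  Saturday + 3 days -> Tuesday
Result: Tuesday (2005-11-01)

Tuesday


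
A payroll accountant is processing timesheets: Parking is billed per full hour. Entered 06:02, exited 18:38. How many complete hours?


Start: 06:02
End: 18:38
Hour difference: 18 - 6 = 12 hours
Minute difference: 38 - 2 = 36 minutes
Total minutes: 756
Complete hours: 756 / 60 = 12 (remainder 36)

12


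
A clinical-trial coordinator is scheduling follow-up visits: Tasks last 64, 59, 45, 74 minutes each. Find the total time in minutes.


Durations: 64, 59, 45, 74
Running sum: 64
+ 59 = 123
+ 45 = 168
+ 74 = 242
Total duration: 242 minutes
That is 4 hours and 2 minutes

242


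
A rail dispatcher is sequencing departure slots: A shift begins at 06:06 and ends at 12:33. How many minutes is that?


Start time: 06:06 = 366 minutes from midnight
End time: 12:33 = 753 minutes from midnight
Difference: 753 - 366 = 387 minutes
That is 6 hours and 27 minutes

387


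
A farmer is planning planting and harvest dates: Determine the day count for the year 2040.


Year: 2040
Check leap year rules:
Divisible by 4? Yes
Divisible by 100? No
2040 is a leap year
Days: 366

366


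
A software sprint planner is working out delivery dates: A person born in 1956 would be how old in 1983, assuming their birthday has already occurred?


Birth year: 1956
Current year: 1983
Age = current year - birth year
Age = 1983 - 1956 = 27

27


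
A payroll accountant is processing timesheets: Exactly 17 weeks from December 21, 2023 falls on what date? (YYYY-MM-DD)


Start: 2023-12-21
Weeks to add: 17
Convert to days: 17 x 7 = 119 days
Add 119 days to 2023-12-21
Result: 2024-04-18

2024-04-18


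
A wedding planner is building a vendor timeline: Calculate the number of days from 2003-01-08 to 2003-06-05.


Start date: 2003-01-08
End date: 2003-06-05
Jan 2003: +24 days
Feb 2003: +28 days
Mar 2003: +31 days
... (3 more months)
Total: 148 days

148


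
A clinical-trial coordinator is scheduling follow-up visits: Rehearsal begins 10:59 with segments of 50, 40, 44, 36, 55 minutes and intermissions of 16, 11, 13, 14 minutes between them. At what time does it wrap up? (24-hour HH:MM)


Start: 10:59 = 659 min from midnight
  after task 1 (50 min): 11:49
  after break (16 min): 12:05
  after task 2 (40 min): 12:45
  after break (11 min): 12:56
  after task 3 (44 min): 13:40
  after break (13 min): 13:53
  after task 4 (36 min): 14:29
  after break (14 min): 14:43
  after task 5 (55 min): 15:38
Total elapsed: 279 minutes
End time: 15:38

15:38


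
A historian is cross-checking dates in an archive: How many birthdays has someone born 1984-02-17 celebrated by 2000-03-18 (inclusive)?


Birth: 1984-02-17
Reference: 2000-03-18
Year difference: 2000 - 1984 = 16
Has birthday (02-17) occurred by 03-18? Yes
Age in full years: 16

16


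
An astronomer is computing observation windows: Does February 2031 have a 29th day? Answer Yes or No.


Year: 2031
Divisible by 4? 2031 / 4 = 507.75 -> No
Not divisible by 4, so NOT a leap year

No


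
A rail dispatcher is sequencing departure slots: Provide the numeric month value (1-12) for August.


Calendar month order:
7. July
8. August <--
9. September
August is month number 8

8


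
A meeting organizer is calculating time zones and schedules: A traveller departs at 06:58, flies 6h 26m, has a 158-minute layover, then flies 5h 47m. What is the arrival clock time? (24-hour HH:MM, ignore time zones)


Depart: 06:58
Leg 1: +386 min -> 13:24
Layover: +158 min -> 16:02
Leg 2: +347 min -> 21:49
Total travel: 891 minutes = 14h 51m
Arrival: 21:49

21:49


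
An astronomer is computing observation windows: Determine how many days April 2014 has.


Month: April
Year: 2014
April is a 30-day month
Total: 30 days

30


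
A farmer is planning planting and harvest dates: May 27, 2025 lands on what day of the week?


Date: 2025-05-27
January 1, 2025 is a Wednesday
Day of year: 147
Offset from Jan 1: 146 days
146 mod 7 = 6
Result: Tuesday

Tuesday


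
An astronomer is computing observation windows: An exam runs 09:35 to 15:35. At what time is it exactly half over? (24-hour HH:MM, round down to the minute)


Start time: 09:35 = 575 minutes from midnight
End time: 15:35 = 935 minutes from midnight
Sum: 575 + 935 = 1510
Midpoint: 1510 / 2 = 755 minutes
Convert: 755 / 60 = 12 hours, 35 minutes
Result: 12:35

12:35


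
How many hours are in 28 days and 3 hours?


Days: 28
Extra hours: 3
Hours per day: 24
Days to hours: 28 x 24 = 672
Total: 672 + 3 = 675

675


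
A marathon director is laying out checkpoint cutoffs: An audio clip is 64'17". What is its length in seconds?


Minutes: 64
Seconds: 17
Convert minutes to seconds: 64 x 60 = 3840
Add remaining seconds: 3840 + 17 = 3857

3857


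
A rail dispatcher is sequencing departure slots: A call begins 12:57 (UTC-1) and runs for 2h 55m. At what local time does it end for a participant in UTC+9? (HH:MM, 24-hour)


Start: 12:57 in UTC-1
Step 1 - add duration:
  minutes: 57 + 55 = 112 (carry 1h)
  hours: 12 + 2 + 1 = 15
  end in UTC-1: 15:52
Step 2 - convert UTC-1 -> UTC+9:
  offset difference: 9 - (-1) = 10 hours
  15 + (10) = 25 -> mod 24 = 1
Result: 01:52 in UTC+9

01:52


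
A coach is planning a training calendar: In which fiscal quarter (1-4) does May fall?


Month: May (month 5)
Q1: January-March (months 1-3)
Q2: April-June (months 4-6)
Q3: July-September (months 7-9)
Q4: October-December (months 10-12)
Month 5 falls in Q2

2


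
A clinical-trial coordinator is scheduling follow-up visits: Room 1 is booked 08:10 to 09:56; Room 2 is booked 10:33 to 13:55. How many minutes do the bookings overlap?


Interval A: [490, 596] minutes from midnight
Interval B: [633, 835] minutes from midnight
Overlap start = max(490, 633) = 633
Overlap end = min(596, 835) = 596
End <= start, so the intervals do not overlap: 0 minutes

0


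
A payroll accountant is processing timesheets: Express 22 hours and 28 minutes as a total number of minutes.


Hours: 22
Extra minutes: 28
Minutes per hour: 60
Hours to minutes: 22 x 60 = 1320
Total: 1320 + 28 = 1348

1348


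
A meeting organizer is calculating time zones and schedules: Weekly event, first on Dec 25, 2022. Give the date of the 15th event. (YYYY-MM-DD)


First occurrence: 2022-12-25 (occurrence 1)
Each occurrence is 7 days after the previous.
Occurrence 15 is 14 weeks after the first.
14 weeks = 98 days
2022-12-25 + 98 days = 2023-04-02

2023-04-02


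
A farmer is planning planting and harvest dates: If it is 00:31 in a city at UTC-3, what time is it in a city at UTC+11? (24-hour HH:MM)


Local time: 00:31 at UTC-3 (offset -3h)
Target zone: UTC+11 (offset 11h)
Difference: 11 - (-3) = 14 hours
Calculation: 0 + (14) = 14
Result: 14:31

14:31


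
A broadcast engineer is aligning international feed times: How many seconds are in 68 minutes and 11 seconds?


Minutes: 68
Extra seconds: 11
Seconds per minute: 60
Minutes to seconds: 68 x 60 = 4080
Total: 4080 + 11 = 4091

4091


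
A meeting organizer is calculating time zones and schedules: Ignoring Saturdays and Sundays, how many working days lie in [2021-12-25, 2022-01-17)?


Start: 2021-12-25 (Saturday)
End (exclusive): 2022-01-17 (Monday)
Total calendar days: 23
Full weeks: 23 // 7 = 3 -> 15 weekdays
Remaining 2 days starting on Saturday:
  Sat(-), Sun(-) -> 0 weekdays
Total business days: 15 + 0 = 15

15


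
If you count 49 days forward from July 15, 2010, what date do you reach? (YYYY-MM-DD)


Start: 2010-07-15
Adding 49 days
Days remaining in July: 16
After July: 33 days still to add
August 2010: 31 days, 2 remaining
September 2010 has 30 days, need 2
Result: 2010-09-02

2010-09-02


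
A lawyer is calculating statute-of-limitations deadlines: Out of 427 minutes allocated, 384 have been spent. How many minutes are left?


Total budget: 427 minutes
Time used: 384 minutes
Remaining: 427 - 384 = 43 minutes
Percent used: 89.9%
Percent remaining: 10.1%

43


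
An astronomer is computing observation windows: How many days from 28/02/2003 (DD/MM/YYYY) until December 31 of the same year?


Start: February 28, 2003
End: December 31, 2003
Days left in February: 0
March: 31
April: 30
May: 31
June: 30
... plus remaining months
Sum of remaining months: 306
Total: 0 + 306 = 306

306


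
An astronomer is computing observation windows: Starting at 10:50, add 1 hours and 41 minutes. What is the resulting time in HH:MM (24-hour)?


Start time: 10:50
Adding: 1 hours 41 minutes
Minutes: 50 + 41 = 91
Minute overflow: 91 >= 60, so carry 1 hour, minutes = 31
Hours: 10 + 1 + 1 = 12
Result: 12:31

12:31


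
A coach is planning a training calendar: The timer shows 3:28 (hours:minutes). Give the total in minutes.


Hours: 3
Minutes: 28
Convert hours to minutes: 3 x 60 = 180
Add remaining minutes: 180 + 28 = 208

208


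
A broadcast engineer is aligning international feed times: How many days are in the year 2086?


Year: 2086
Check leap year rules:
Divisible by 4? No
2086 is not a leap year
Days: 365

365


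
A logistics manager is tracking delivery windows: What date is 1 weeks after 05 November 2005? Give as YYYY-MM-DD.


Start: 2005-11-05
Weeks to add: 1
Convert to days: 1 x 7 = 7 days
Add 7 days to 2005-11-05
Result: 2005-11-12

2005-11-12


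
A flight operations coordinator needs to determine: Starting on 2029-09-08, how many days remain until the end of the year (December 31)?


Start: September 08, 2029
End: December 31, 2029
Days left in September: 22
October: 31
November: 30
December: 31
Sum of remaining months: 92
Total: 22 + 92 = 114

114


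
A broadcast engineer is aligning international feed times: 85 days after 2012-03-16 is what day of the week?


Start: 2012-03-16 (Friday)
Step 1 - find target date: add 85 days
  2012-03-16 + 85 days = 2012-06-09
Step 2 - day of week:
  85 mod 7 = 1
  Friday + 1 days -> Saturday
Result: Saturday (2012-06-09)

Saturday


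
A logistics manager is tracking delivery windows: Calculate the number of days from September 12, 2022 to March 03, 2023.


Start date: 2022-09-12
End date: 2023-03-03
Sep 2022: +19 days
Oct 2022: +31 days
Nov 2022: +30 days
... (4 more months)
Total: 172 days

172


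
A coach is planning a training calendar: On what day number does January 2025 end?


Month: January
Year: 2025
January is a 31-day month
Total: 31 days

31


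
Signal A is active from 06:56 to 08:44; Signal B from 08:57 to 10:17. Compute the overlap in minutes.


Interval A: [416, 524] minutes from midnight
Interval B: [537, 617] minutes from midnight
Overlap start = max(416, 537) = 537
Overlap end = min(524, 617) = 524
End <= start, so the intervals do not overlap: 0 minutes

0


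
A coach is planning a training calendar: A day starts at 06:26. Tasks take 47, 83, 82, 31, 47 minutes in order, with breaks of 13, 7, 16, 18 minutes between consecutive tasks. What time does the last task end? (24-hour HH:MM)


Start: 06:26 = 386 min from midnight
  after task 1 (47 min): 07:13
  after break (13 min): 07:26
  after task 2 (83 min): 08:49
  after break (7 min): 08:56
  after task 3 (82 min): 10:18
  after break (16 min): 10:34
  after task 4 (31 min): 11:05
  after break (18 min): 11:23
  after task 5 (47 min): 12:10
Total elapsed: 344 minutes
End time: 12:10

12:10


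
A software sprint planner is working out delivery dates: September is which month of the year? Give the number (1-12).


Calendar month order:
8. August
9. September <--
10. October
September is month number 9

9


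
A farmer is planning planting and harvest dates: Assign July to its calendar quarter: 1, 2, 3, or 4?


Month: July (month 7)
Q1: January-March (months 1-3)
Q2: April-June (months 4-6)
Q3: July-September (months 7-9)
Q4: October-December (months 10-12)
Month 7 falls in Q3

3


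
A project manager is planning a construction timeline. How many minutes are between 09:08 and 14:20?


Start time: 09:08 = 548 minutes from midnight
End time: 14:20 = 860 minutes from midnight
Difference: 860 - 548 = 312 minutes
That is 5 hours and 12 minutes

312


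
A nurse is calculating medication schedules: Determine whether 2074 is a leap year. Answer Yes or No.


Year: 2074
Divisible by 4? 2074 / 4 = 518.5 -> No
Not divisible by 4, so NOT a leap year

No


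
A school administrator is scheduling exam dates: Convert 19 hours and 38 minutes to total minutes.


Hours: 19
Minutes: 38
Convert hours to minutes: 19 x 60 = 1140
Add remaining minutes: 1140 + 38 = 1178

1178


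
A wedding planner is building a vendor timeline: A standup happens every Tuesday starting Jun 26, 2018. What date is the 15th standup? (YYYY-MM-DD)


First occurrence: 2018-06-26 (occurrence 1)
Each occurrence is 7 days after the previous.
Occurrence 15 is 14 weeks after the first.
14 weeks = 98 days
2018-06-26 + 98 days = 2018-10-02

2018-10-02


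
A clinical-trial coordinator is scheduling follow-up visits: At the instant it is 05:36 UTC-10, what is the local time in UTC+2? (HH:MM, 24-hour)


Local time: 05:36 at UTC-10 (offset -10h)
Target zone: UTC+2 (offset 2h)
Difference: 2 - (-10) = 12 hours
Calculation: 5 + (12) = 17
Result: 17:36

17:36


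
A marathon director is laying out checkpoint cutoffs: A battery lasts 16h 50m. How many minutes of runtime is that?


Hours: 16
Extra minutes: 50
Minutes per hour: 60
Hours to minutes: 16 x 60 = 960
Total: 960 + 50 = 1010

1010


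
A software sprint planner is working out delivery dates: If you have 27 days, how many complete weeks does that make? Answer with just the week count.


Total days: 27
Days per week: 7
Division: 27 / 7 = 3 remainder 6
Complete weeks: 3
Remaining days: 6

3


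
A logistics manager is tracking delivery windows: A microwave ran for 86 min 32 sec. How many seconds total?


Minutes: 86
Extra seconds: 32
Seconds per minute: 60
Minutes to seconds: 86 x 60 = 5160
Total: 5160 + 32 = 5192

5192


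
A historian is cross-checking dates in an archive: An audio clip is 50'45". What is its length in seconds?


Minutes: 50
Seconds: 45
Convert minutes to seconds: 50 x 60 = 3000
Add remaining seconds: 3000 + 45 = 3045

3045


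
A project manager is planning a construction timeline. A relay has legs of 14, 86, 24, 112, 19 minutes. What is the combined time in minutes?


Durations: 14, 86, 24, 112, 19
Running sum: 14
+ 86 = 100
+ 24 = 124
+ 112 = 236
+ 19 = 255
Total duration: 255 minutes
That is 4 hours and 15 minutes

255


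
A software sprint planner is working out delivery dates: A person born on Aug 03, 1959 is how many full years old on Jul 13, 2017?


Birth: 1959-08-03
Reference: 2017-07-13
Year difference: 2017 - 1959 = 58
Has birthday (08-03) occurred by 07-13? No
Birthday not yet reached this year -> subtract 1
Age in full years: 57

57


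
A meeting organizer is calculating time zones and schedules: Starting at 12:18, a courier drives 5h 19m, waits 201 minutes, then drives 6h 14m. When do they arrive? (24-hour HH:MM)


Depart: 12:18
Leg 1: +319 min -> 17:37
Layover: +201 min -> 20:58
Leg 2: +374 min -> 03:12
Total travel: 894 minutes = 14h 54m
Arrival: 03:12

03:12


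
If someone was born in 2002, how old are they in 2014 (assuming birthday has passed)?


Birth year: 2002
Current year: 2014
Age = current year - birth year
Age = 2014 - 2002 = 12

12


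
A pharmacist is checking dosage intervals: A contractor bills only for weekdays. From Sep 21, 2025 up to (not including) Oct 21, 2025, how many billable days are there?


Start: 2025-09-21 (Sunday)
End (exclusive): 2025-10-21 (Tuesday)
Total calendar days: 30
Full weeks: 30 // 7 = 4 -> 20 weekdays
Remaining 2 days starting on Sunday:
  Sun(-), Mon(w) -> 1 weekdays
Total business days: 20 + 1 = 21

21


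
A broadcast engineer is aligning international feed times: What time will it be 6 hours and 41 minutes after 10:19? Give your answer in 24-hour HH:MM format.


Start time: 10:19
Adding: 6 hours 41 minutes
Minutes: 19 + 41 = 60
Minute overflow: 60 >= 60, so carry 1 hour, minutes = 0
Hours: 10 + 6 + 1 = 17
Result: 17:00

17:00


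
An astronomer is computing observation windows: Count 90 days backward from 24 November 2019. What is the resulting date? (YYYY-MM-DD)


Start: 2019-11-24
Subtracting 90 days
Days already passed in November: 24
After going back through November: 66 more days to subtract
October 2019: 31 days, 35 remaining
September 2019: 30 days, 5 remaining
August 2019 has 31 days, need 5
Result: 2019-08-26

2019-08-26


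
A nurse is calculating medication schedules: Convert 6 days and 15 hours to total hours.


Days: 6
Extra hours: 15
Hours per day: 24
Days to hours: 6 x 24 = 144
Total: 144 + 15 = 159

159


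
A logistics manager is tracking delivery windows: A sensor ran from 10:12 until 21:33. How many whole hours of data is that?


Start: 10:12
End: 21:33
Hour difference: 21 - 10 = 11 hours
Minute difference: 33 - 12 = 21 minutes
Total minutes: 681
Complete hours: 681 / 60 = 11 (remainder 21)

11


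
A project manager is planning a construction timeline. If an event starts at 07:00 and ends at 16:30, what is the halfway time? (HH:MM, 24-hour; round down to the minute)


Start time: 07:00 = 420 minutes from midnight
End time: 16:30 = 990 minutes from midnight
Sum: 420 + 990 = 1410
Midpoint: 1410 / 2 = 705 minutes
Convert: 705 / 60 = 11 hours, 45 minutes
Result: 11:45

11:45


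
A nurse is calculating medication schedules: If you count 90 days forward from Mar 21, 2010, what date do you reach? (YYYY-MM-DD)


Start: 2010-03-21
Adding 90 days
Days remaining in March: 10
After March: 80 days still to add
April 2010: 30 days, 50 remaining
May 2010: 31 days, 19 remaining
June 2010 has 30 days, need 19
Result: 2010-06-19

2010-06-19


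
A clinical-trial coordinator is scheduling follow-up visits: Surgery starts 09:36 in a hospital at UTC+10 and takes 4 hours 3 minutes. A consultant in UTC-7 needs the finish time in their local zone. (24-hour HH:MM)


Start: 09:36 in UTC+10
Step 1 - add duration:
  minutes: 36 + 3 = 39
  hours: 9 + 4 + 0 = 13
  end in UTC+10: 13:39
Step 2 - convert UTC+10 -> UTC-7:
  offset difference: -7 - (10) = -17 hours
  13 + (-17) = -4 -> mod 24 = 20
Result: 20:39 in UTC-7

20:39


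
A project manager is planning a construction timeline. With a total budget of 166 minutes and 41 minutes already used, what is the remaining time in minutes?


Total budget: 166 minutes
Time used: 41 minutes
Remaining: 166 - 41 = 125 minutes
Percent used: 24.7%
Percent remaining: 75.3%

125


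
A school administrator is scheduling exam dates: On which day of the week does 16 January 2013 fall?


Date: 2013-01-16
January 1, 2013 is a Tuesday
Day of year: 16
Offset from Jan 1: 15 days
15 mod 7 = 1
Result: Wednesday

Wednesday


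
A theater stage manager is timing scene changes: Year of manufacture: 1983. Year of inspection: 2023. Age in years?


Birth year: 1983
Current year: 2023
Age = current year - birth year
Age = 2023 - 1983 = 40

40


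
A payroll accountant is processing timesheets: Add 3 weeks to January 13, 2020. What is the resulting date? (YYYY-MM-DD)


Start: 2020-01-13
Weeks to add: 3
Convert to days: 3 x 7 = 21 days
Add 21 days to 2020-01-13
Result: 2020-02-03

2020-02-03


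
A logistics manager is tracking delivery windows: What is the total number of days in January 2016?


Month: January
Year: 2016
January is a 31-day month
Total: 31 days

31


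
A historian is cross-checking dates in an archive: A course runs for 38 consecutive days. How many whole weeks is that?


Total days: 38
Days per week: 7
Division: 38 / 7 = 5 remainder 3
Complete weeks: 5
Remaining days: 3

5


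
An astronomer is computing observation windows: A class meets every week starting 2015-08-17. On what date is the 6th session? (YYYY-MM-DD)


First occurrence: 2015-08-17 (occurrence 1)
Each occurrence is 7 days after the previous.
Occurrence 6 is 5 weeks after the first.
5 weeks = 35 days
2015-08-17 + 35 days = 2015-09-21

2015-09-21


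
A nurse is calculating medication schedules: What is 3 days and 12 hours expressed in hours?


Days: 3
Extra hours: 12
Hours per day: 24
Days to hours: 3 x 24 = 72
Total: 72 + 12 = 84

84


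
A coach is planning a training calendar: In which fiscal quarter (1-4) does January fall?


Month: January (month 1)
Q1: January-March (months 1-3)
Q2: April-June (months 4-6)
Q3: July-September (months 7-9)
Q4: October-December (months 10-12)
Month 1 falls in Q1

1


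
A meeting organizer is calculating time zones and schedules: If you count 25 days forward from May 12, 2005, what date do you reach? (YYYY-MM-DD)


Start: 2005-05-12
Adding 25 days
Days remaining in May: 19
After May: 6 days still to add
June 2005 has 30 days, need 6
Result: 2005-06-06

2005-06-06


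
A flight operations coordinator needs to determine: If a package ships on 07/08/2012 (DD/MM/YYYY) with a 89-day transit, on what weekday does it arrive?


Start: 2012-08-07 (Tuesday)
Step 1 - find target date: add 89 days
  2012-08-07 + 89 days = 2012-11-04
Step 2 - day of week:
  89 mod 7 = 5
  Tuesday + 5 days -> Sunday
Result: Sunday (2012-11-04)

Sunday


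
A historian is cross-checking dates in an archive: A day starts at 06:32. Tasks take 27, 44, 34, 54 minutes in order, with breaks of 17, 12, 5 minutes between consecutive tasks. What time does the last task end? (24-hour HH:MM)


Start: 06:32 = 392 min from midnight
  after task 1 (27 min): 06:59
  after break (17 min): 07:16
  after task 2 (44 min): 08:00
  after break (12 min): 08:12
  after task 3 (34 min): 08:46
  after break (5 min): 08:51
  after task 4 (54 min): 09:45
Total elapsed: 193 minutes
End time: 09:45

09:45


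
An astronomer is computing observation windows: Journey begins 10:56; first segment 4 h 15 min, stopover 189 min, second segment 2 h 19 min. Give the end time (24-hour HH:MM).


Depart: 10:56
Leg 1: +255 min -> 15:11
Layover: +189 min -> 18:20
Leg 2: +139 min -> 20:39
Total travel: 583 minutes = 9h 43m
Arrival: 20:39

20:39


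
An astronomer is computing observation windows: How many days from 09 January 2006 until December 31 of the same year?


Start: January 09, 2006
End: December 31, 2006
Days left in January: 22
February: 28
March: 31
April: 30
May: 31
... plus remaining months
Sum of remaining months: 334
Total: 22 + 334 = 356

356


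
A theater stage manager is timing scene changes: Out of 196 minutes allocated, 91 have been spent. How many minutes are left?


Total budget: 196 minutes
Time used: 91 minutes
Remaining: 196 - 91 = 105 minutes
Percent used: 46.4%
Percent remaining: 53.6%

105
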